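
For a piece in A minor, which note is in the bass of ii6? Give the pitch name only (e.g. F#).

D

ii in A minor has root B; the chord is B-D-F#.
The figure 6 means first inversion — the third is in the bass.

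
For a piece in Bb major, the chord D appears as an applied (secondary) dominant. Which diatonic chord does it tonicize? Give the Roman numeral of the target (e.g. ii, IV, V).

The chord is a major triad on D.
A dominant resolves down a perfect fifth: D → G. In Bb major, G is scale degree 6, i.e. vi.

vi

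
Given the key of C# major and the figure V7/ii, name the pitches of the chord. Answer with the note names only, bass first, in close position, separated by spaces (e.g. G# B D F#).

A# C## E# G#

The slash means an applied dominant: we want the dominant of ii. In C# major, ii is D# minor, and its dominant is built on A#.
Building a dominant seventh chord on A# gives A#-C##-E#-G#.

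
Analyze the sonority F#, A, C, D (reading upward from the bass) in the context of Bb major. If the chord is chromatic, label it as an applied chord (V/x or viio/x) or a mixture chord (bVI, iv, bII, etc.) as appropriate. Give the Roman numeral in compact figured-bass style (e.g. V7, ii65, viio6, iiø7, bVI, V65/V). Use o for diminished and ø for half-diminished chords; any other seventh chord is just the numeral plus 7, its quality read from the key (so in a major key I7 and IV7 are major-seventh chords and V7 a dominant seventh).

Stacked in thirds the chord is D-F#-A-C: a dominant seventh chord on D.
D is not a diatonic chord root with this quality in Bb major, but it lies a perfect fifth above G (vi), so the chord functions as an applied dominant of vi.
With F# in the bass the chord is in first inversion, so the figured bass is 65.

V65/vi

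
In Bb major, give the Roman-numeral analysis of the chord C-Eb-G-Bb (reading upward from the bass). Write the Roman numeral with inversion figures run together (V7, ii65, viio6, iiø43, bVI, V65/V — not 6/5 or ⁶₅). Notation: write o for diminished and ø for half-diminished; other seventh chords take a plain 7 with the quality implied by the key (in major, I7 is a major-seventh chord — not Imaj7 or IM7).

The pitches C-Eb-G-Bb form a minor seventh chord rooted on C.
In Bb major, C is the supertonic; the diatonic minor seventh chord there is ii7.

ii7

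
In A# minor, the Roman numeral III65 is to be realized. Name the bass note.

III in A# minor has root C#; the chord is C#-E#-G#-B#.
The figure 65 means first inversion — the third is in the bass.

E#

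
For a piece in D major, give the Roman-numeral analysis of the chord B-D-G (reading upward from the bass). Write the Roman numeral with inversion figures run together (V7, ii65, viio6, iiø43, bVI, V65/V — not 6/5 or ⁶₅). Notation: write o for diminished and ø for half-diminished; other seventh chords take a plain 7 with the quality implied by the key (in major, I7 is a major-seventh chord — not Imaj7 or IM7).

IV6

The pitches G-B-D form a major triad rooted on G.
G is scale degree 4 in D major, and a major triad on that degree is written IV.
With B in the bass the chord is in first inversion, so the figured bass is 6.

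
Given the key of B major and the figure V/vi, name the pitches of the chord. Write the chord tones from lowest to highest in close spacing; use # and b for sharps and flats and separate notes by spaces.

The slash means an applied dominant: we want the dominant of vi. In B major, vi is G# minor, and its dominant is built on D#.
Building a major triad on D# gives D#-F##-A#.

D# F## A#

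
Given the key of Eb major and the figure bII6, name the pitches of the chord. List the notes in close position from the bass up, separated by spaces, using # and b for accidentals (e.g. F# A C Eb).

Ab Cb Fb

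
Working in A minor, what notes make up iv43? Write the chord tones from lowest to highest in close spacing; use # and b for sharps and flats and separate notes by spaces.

A C D F

The numeral's case and figure indicate a minor seventh chord. In A minor its root, the fourth degree, is D.
That chord is spelled D-F-A-C.
With the 43 figure the chord is in second inversion; from the bass A upward in close position it reads A-C-D-F.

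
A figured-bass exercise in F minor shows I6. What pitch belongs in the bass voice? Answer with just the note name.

A

I in F minor has root F; the chord is F-A-C.
The figure 6 means first inversion — the third is in the bass.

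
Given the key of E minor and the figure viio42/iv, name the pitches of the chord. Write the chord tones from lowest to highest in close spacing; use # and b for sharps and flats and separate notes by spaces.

viio42/iv is a secondary leading-tone chord. The target iv is A in E minor; the applied chord is rooted a semitone below, on G#.
Building a fully diminished seventh chord on G# gives G#-B-D-F.
The figured bass 42 indicates third inversion, placing the seventh (F) in the bass: F-G#-B-D.

F G# B D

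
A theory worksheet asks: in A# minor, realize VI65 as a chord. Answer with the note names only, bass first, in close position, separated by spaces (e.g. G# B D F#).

In A# minor, scale degree 6 is F#, and the diatonic chord built there is a major seventh chord.
That chord is spelled F#-A#-C#-E#.
With the 65 figure the chord is in first inversion; from the bass A# upward in close position it reads A#-C#-E#-F#.

A# C# E# F#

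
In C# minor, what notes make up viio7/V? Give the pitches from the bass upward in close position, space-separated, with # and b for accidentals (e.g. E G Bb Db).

F## A# C# E

The slash marks an applied leading-tone chord: viio of V. In C# minor, V is G#, so the leading tone to it is F##, a half step below.
Building a fully diminished seventh chord on F## gives F##-A#-C#-E.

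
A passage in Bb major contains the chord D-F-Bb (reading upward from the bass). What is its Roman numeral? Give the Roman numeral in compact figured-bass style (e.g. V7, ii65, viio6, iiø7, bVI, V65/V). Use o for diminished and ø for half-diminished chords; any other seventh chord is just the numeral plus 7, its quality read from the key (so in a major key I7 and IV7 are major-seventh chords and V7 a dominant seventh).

The pitches Bb-D-F form a major triad rooted on Bb.
Bb is scale degree 1 in Bb major, and a major triad on that degree is written I.
With D in the bass the chord is in first inversion, so the figured bass is 6.

I6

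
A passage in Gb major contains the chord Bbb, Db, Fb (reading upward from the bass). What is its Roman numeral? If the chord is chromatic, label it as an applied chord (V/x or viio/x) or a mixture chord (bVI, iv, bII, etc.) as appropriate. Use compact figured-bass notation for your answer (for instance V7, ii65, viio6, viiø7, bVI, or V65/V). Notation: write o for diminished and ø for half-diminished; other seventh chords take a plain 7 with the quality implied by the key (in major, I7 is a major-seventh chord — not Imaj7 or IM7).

bIII

Stacked in thirds the chord is Bbb-Db-Fb: a major triad on Bbb.
Bbb is the lowered third degree of Gb major (diatonic 3 would be Bb). This is a major triad on the lowered third degree, borrowed from the parallel minor.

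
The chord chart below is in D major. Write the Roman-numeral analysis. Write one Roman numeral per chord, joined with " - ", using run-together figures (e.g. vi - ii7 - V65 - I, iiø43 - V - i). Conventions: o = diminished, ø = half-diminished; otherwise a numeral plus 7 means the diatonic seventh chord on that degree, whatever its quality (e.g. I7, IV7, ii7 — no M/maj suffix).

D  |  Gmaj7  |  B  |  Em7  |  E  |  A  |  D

I - IV7 - V/ii - ii7 - V/V - V - I

D: major triad on D = scale degree 1 → I.
Gmaj7: major seventh chord on G = scale degree 4 → IV7.
B is the secondary dominant of ii (major triad on B): V/ii.
Em7: root E is the supertonic; minor seventh chord there is ii7.
E is the secondary dominant of V (major triad on E): V/V.
A: major triad on A = scale degree 5 → V.
D: major triad on D = scale degree 1 → I.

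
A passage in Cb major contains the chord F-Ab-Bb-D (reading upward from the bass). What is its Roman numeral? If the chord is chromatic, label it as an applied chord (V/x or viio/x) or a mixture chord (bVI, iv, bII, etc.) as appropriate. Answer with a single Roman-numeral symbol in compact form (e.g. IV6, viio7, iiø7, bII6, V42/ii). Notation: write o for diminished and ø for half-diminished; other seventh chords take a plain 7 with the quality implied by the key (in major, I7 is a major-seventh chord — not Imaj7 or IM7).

Stacked in thirds the chord is Bb-D-F-Ab: a dominant seventh chord on Bb.
Bb is not a diatonic chord root with this quality in Cb major, but it lies a perfect fifth above Eb (iii), so the chord functions as an applied dominant of iii.
With F in the bass the chord is in second inversion, so the figured bass is 43.

V43/iii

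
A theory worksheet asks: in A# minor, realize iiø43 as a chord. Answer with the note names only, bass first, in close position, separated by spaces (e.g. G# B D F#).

F# A# B# D#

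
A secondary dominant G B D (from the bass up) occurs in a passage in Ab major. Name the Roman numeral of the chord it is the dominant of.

iii

The chord is a major triad on G.
A dominant resolves down a perfect fifth: G → C. In Ab major, C is scale degree 3, i.e. iii.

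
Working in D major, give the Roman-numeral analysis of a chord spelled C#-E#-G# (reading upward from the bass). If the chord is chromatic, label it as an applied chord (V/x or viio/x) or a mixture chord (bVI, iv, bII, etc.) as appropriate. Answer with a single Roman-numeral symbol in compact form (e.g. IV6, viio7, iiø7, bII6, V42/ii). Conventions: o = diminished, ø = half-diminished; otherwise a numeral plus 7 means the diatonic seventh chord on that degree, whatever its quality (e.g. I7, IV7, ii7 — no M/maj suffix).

The pitches C#-E#-G# form a major triad rooted on C#.
C# is not a diatonic chord root with this quality in D major, but it lies a perfect fifth above F# (iii), so the chord functions as an applied dominant of iii.

V/iii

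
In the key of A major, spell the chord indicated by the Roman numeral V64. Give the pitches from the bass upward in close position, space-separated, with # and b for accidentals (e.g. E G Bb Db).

B E G#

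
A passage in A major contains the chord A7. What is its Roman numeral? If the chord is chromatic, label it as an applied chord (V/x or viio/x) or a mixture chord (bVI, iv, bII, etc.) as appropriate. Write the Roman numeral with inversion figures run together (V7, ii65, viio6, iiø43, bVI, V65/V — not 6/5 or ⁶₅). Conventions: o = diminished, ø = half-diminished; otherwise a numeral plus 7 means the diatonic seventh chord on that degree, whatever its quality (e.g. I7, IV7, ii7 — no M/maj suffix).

Stacked in thirds the chord is A-C#-E-G: a dominant seventh chord on A.
A is not a diatonic chord root with this quality in A major, but it lies a perfect fifth above D (IV), so the chord functions as an applied dominant of IV.

V7/IV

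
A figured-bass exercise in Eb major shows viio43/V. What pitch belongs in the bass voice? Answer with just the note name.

Eb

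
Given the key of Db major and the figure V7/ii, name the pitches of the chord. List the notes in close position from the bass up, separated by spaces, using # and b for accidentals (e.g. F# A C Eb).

The slash means an applied dominant: we want the dominant of ii. In Db major, ii is Eb minor, and its dominant is built on Bb.
Building a dominant seventh chord on Bb gives Bb-D-F-Ab.

Bb D F Ab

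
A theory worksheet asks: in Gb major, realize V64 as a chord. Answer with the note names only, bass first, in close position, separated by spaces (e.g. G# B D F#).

Ab Db F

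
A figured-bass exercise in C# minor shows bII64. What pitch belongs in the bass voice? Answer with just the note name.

A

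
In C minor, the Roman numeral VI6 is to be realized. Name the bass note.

C

VI in C minor has root Ab; the chord is Ab-C-Eb.
The figure 6 means first inversion — the third is in the bass.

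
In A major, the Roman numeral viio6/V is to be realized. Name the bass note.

F#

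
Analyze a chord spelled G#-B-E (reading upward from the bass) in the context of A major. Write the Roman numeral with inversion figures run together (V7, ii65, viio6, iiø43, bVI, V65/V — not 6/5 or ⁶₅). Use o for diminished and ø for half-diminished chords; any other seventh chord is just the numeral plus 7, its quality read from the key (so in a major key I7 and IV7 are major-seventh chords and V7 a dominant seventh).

Stacked in thirds the chord is E-G#-B: a major triad on E.
In A major, E is the dominant; the diatonic major triad there is V.
With G# in the bass the chord is in first inversion, so the figured bass is 6.

V6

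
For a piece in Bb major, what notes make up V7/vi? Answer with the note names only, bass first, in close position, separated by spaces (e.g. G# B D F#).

V7/vi is a secondary dominant — the dominant seventh of vi. vi in Bb major is G, so the applied chord's root is D, a perfect fifth above.
Building a dominant seventh chord on D gives D-F#-A-C.

D F# A C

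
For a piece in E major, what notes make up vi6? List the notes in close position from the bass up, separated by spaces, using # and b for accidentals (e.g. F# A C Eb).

In E major, the submediant is C#, and the diatonic chord built there is a minor triad.
That chord is spelled C#-E-G#.
With the 6 figure the chord is in first inversion; from the bass E upward in close position it reads E-G#-C#.

E G# C#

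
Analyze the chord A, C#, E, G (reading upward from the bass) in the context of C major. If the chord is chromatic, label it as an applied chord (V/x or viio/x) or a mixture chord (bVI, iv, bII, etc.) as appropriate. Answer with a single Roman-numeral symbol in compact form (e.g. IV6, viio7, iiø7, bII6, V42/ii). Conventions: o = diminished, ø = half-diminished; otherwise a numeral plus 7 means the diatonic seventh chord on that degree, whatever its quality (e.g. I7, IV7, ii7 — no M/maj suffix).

V7/ii

Stacked in thirds the chord is A-C#-E-G: a dominant seventh chord on A.
A is not a diatonic chord root with this quality in C major, but it lies a perfect fifth above D (ii), so the chord functions as an applied dominant of ii.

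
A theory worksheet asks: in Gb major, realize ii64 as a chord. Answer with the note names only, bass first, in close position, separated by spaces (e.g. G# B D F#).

The numeral's case and figure indicate a minor triad. In Gb major its root, scale degree 2, is Ab.
That chord is spelled Ab-Cb-Eb.
With the 64 figure the chord is in second inversion; from the bass Eb upward in close position it reads Eb-Ab-Cb.

Eb Ab Cb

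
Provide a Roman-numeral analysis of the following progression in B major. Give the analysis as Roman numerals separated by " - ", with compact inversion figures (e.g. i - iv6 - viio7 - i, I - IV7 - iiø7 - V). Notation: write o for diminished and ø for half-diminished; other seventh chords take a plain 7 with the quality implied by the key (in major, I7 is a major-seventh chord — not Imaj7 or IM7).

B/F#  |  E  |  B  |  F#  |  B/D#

I64 - IV - I - V - I6

B/F# has root B, degree 1 in B major, so I64.
E has root E, degree 4 in B major, so IV.
B has root B, degree 1 in B major, so I.
F#: major triad on F# = scale degree 5 → V.
B/D#: major triad on B = scale degree 1 → I6.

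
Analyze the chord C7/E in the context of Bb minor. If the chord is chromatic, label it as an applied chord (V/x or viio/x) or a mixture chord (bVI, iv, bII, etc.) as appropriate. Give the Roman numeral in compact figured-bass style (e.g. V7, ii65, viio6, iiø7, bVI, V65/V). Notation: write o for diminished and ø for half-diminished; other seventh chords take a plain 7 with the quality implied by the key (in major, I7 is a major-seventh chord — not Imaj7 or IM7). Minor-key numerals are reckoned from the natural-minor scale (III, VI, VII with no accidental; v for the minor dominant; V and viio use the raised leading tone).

V65/V

The pitches C-E-G-Bb form a dominant seventh chord rooted on C.
C is not a diatonic chord root with this quality in Bb minor, but it lies a perfect fifth above F (V), so the chord functions as an applied dominant of V.
With E in the bass the chord is in first inversion, so the figured bass is 65.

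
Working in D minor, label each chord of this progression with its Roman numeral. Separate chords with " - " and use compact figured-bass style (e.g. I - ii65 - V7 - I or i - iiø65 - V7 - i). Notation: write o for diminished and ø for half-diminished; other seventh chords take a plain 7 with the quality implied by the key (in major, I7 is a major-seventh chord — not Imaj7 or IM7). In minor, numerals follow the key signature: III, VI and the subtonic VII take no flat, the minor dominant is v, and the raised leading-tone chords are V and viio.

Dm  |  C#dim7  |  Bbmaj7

Dm: root D is the tonic; minor triad there is i.
C#dim7: root C# is the leading tone; fully diminished seventh chord there is viio7.
Bbmaj7: major seventh chord on Bb = scale degree 6 → VI7.

i - viio7 - VI7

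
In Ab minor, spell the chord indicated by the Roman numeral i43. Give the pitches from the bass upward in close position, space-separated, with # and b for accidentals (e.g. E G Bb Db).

Eb Gb Ab Cb

The numeral's case and figure indicate a minor seventh chord. In Ab minor its root, scale degree 1, is Ab.
Stacking thirds from Ab gives Ab-Cb-Eb-Gb.
With the 43 figure the chord is in second inversion; from the bass Eb upward in close position it reads Eb-Gb-Ab-Cb.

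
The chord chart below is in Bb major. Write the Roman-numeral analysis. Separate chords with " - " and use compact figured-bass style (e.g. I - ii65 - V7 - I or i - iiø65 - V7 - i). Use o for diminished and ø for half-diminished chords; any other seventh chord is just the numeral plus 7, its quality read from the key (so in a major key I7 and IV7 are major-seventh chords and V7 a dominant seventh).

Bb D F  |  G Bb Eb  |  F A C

Bb-D-F: major triad on Bb = scale degree 1 → I.
G-Bb-Eb: root Eb is the subdominant; major triad there is IV6.
F-A-C: root F is the dominant; major triad there is V.

I - IV6 - V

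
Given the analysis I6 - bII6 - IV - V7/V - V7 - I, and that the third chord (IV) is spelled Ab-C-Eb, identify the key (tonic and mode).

Eb major

The chord Ab is a major triad rooted on Ab; its label is IV.
If Ab is scale degree 4 and the mode makes that degree carry a major triad, the tonic is Eb and the mode is major.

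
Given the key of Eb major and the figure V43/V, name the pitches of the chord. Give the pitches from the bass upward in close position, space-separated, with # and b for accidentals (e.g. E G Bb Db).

C Eb F A

The slash means an applied dominant: we want the dominant of V. In Eb major, V is Bb major, and its dominant is built on F.
Building a dominant seventh chord on F gives F-A-C-Eb.
The figured bass 43 indicates second inversion, placing the fifth (C) in the bass: C-Eb-F-A.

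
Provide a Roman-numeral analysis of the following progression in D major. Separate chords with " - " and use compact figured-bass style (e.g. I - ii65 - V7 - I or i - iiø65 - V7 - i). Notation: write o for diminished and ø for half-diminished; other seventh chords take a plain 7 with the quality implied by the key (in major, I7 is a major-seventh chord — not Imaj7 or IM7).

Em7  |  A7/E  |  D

Em7: minor seventh chord on E = scale degree 2 → ii7.
A7/E has root A, degree 5 in D major, so V43.
D: major triad on D = scale degree 1 → I.

ii7 - V43 - I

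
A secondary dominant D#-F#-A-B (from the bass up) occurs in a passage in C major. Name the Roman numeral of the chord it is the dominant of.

iii

The chord is a dominant seventh chord on B.
A dominant resolves down a perfect fifth: B → E. In C major, E is scale degree 3, i.e. iii.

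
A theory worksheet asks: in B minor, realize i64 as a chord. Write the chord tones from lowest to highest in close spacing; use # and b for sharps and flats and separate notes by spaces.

In B minor, scale degree 1 is B, and the diatonic chord built there is a minor triad.
Stacking thirds from B gives B-D-F#.
With the 64 figure the chord is in second inversion; from the bass F# upward in close position it reads F#-B-D.

F# B D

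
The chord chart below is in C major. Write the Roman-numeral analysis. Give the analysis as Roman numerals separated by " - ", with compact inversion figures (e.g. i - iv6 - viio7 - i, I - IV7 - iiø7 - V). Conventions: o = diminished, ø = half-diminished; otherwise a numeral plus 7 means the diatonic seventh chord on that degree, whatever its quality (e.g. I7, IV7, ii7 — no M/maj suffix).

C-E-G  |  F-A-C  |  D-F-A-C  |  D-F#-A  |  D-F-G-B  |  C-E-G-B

I - IV - ii7 - V/V - V43 - I7

C-E-G: major triad on C = scale degree 1 → I.
F-A-C: root F is the subdominant; major triad there is IV.
D-F-A-C: minor seventh chord on D = scale degree 2 → ii7.
D-F#-A is the secondary dominant of V (major triad on D): V/V.
D-F-G-B has root G, degree 5 in C major, so V43.
C-E-G-B has root C, degree 1 in C major, so I7.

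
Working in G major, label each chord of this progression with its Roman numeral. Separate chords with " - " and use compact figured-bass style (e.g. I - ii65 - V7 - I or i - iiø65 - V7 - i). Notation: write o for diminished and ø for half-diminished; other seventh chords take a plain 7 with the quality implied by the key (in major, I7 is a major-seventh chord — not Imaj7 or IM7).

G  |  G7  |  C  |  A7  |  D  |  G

G: root G is the tonic; major triad there is I.
G7: a dominant seventh chord on G, the applied dominant of IV → V7/IV.
C has root C, degree 4 in G major, so IV.
A7: a dominant seventh chord on A, the applied dominant of V → V7/V.
D has root D, degree 5 in G major, so V.
G: major triad on G = scale degree 1 → I.

I - V7/IV - IV - V7/V - V - I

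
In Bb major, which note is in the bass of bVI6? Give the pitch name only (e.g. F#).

Bb

bVI in Bb major has root Gb; the chord is Gb-Bb-Db.
The figure 6 means first inversion — the third is in the bass.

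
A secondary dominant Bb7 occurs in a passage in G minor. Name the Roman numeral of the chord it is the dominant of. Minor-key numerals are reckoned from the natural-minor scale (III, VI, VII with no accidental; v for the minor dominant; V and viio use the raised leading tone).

VI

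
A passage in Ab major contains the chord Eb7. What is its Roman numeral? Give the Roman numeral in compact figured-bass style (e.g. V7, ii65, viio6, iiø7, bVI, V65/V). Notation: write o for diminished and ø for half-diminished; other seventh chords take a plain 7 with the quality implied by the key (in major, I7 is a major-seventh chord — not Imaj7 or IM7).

Stacked in thirds the chord is Eb-G-Bb-Db: a dominant seventh chord on Eb.
Eb is scale degree 5 in Ab major, and a dominant seventh chord on that degree is written V7.

V7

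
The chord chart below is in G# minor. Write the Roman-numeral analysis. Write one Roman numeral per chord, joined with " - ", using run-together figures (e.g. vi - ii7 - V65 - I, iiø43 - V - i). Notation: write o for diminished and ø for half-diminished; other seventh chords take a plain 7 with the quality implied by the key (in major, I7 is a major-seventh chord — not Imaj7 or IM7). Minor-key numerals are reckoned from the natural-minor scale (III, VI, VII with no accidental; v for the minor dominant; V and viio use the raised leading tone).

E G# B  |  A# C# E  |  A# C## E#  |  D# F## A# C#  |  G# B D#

VI - iio - V/V - V7 - i

E-G#-B has root E, degree 6 in G# minor, so VI.
A#-C#-E: root A# is the supertonic; diminished triad there is iio.
A#-C##-E#: chromatic; A# is V of V, so V/V.
D#-F##-A#-C#: root D# is the dominant; dominant seventh chord there is V7.
G#-B-D# has root G#, degree 1 in G# minor, so i.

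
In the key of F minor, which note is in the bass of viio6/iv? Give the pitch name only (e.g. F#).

C

The applied chord viio6/iv is rooted on A: A-C-Eb.
The figure 6 means first inversion — the third is in the bass.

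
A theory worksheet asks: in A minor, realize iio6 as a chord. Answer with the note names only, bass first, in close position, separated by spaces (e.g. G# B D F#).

D F B

In A minor, the second degree is B, and the diatonic chord built there is a diminished triad.
Stacking thirds from B gives B-D-F.
The figured bass 6 indicates first inversion, placing the third (D) in the bass: D-F-B.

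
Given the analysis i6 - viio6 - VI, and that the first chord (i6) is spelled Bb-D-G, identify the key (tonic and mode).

G minor

The anchor chord is a minor triad on G, labeled i6.
If G is scale degree 1 and the mode makes that degree carry a minor triad, the tonic is G and the mode is minor.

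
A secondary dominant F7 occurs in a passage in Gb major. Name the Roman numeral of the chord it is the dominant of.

iii

The chord is a dominant seventh chord on F.
A dominant resolves down a perfect fifth: F → Bb. In Gb major, Bb is scale degree 3, i.e. iii.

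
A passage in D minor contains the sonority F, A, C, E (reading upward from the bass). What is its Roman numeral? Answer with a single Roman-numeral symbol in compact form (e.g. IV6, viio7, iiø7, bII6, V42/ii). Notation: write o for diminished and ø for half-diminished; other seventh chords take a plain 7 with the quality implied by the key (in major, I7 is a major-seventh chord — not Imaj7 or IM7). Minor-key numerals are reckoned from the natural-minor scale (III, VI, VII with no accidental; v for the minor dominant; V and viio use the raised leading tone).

III7

The pitches F-A-C-E form a major seventh chord rooted on F.
In D minor, F is the mediant; the diatonic major seventh chord there is III7.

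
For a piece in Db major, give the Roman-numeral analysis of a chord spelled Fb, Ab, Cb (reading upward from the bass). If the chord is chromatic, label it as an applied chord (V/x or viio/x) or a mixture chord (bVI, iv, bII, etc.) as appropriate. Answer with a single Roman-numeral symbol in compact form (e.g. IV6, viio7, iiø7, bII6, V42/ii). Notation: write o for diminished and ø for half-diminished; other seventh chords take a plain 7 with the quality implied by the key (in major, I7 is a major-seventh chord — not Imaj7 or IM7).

Stacked in thirds the chord is Fb-Ab-Cb: a major triad on Fb.
Fb is the lowered third degree of Db major (diatonic 3 would be F). This is a major triad on the lowered third degree, borrowed from the parallel minor.

bIII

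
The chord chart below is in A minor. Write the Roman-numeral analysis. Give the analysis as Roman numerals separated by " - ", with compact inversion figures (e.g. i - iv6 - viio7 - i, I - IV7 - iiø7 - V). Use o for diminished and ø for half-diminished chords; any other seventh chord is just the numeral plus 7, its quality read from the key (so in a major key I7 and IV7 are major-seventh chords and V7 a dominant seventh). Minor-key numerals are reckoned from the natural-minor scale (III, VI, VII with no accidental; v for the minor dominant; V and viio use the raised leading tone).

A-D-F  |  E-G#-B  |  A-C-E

iv64 - V - i

A-D-F: root D is the subdominant; minor triad there is iv64.
E-G#-B: root E is the dominant; major triad there is V.
A-C-E: minor triad on A = scale degree 1 → i.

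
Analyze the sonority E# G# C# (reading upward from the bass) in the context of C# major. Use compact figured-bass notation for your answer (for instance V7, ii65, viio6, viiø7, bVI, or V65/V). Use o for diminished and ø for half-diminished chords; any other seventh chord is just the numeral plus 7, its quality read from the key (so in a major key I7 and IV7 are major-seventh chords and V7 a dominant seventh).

I6

Stacked in thirds the chord is C#-E#-G#: a major triad on C#.
In C# major, C# is the tonic; the diatonic major triad there is I.
With E# in the bass the chord is in first inversion, so the figured bass is 6.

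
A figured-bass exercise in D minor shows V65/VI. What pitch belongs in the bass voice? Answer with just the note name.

A

The applied chord V65/VI is rooted on F: F-A-C-Eb.
The figure 65 means first inversion — the third is in the bass.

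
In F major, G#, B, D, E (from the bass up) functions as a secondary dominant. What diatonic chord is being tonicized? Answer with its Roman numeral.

The chord is a dominant seventh chord on E.
A dominant resolves down a perfect fifth: E → A. In F major, A is scale degree 3, i.e. iii.

iii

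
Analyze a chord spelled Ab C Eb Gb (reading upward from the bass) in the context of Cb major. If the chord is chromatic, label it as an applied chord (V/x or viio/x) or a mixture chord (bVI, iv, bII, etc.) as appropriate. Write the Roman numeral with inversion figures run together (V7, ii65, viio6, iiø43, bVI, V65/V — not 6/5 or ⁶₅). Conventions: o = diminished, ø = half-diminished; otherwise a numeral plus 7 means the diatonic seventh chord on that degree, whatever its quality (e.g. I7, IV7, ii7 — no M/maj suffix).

The pitches Ab-C-Eb-Gb form a dominant seventh chord rooted on Ab.
Ab is not a diatonic chord root with this quality in Cb major, but it lies a perfect fifth above Db (ii), so the chord functions as an applied dominant of ii.

V7/ii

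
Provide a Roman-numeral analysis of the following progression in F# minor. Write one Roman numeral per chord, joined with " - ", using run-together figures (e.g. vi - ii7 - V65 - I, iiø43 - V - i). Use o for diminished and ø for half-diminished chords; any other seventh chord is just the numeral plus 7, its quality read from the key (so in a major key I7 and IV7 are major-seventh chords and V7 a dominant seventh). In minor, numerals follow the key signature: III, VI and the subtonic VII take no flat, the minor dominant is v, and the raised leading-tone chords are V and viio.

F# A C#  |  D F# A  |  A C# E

i - VI - III

F#-A-C#: root F# is the tonic; minor triad there is i.
D-F#-A: major triad on D = scale degree 6 → VI.
A-C#-E: major triad on A = scale degree 3 → III.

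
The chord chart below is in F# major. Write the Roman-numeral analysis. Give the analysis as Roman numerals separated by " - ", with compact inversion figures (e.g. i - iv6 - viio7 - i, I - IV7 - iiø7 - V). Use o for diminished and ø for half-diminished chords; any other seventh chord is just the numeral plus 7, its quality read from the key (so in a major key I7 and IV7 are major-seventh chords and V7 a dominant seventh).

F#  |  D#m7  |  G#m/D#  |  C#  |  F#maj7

I - vi7 - ii64 - V - I7

F#: root F# is the tonic; major triad there is I.
D#m7: root D# is the submediant; minor seventh chord there is vi7.
G#m/D#: minor triad on G# = scale degree 2 → ii64.
C# has root C#, degree 5 in F# major, so V.
F#maj7: major seventh chord on F# = scale degree 1 → I7.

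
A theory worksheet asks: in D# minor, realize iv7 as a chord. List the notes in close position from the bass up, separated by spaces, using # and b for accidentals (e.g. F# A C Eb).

G# B D# F#

The numeral's case and figure indicate a minor seventh chord. In D# minor its root, the fourth degree, is G#.
That chord is spelled G#-B-D#-F#.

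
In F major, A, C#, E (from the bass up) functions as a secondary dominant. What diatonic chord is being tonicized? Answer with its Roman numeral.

The chord is a major triad on A.
A dominant resolves down a perfect fifth: A → D. In F major, D is scale degree 6, i.e. vi.

vi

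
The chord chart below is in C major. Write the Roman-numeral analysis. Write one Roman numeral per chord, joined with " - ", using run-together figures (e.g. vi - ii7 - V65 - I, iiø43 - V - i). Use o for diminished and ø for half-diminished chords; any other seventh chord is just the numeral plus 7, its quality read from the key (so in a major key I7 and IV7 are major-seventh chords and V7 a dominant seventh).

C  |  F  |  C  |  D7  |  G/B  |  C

I - IV - I - V7/V - V6 - I

C has root C, degree 1 in C major, so I.
F: major triad on F = scale degree 4 → IV.
C: major triad on C = scale degree 1 → I.
D7: a dominant seventh chord on D, the applied dominant of V → V7/V.
G/B has root G, degree 5 in C major, so V6.
C has root C, degree 1 in C major, so I.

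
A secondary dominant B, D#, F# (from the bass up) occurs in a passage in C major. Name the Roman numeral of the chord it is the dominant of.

The chord is a major triad on B.
A dominant resolves down a perfect fifth: B → E. In C major, E is scale degree 3, i.e. iii.

iii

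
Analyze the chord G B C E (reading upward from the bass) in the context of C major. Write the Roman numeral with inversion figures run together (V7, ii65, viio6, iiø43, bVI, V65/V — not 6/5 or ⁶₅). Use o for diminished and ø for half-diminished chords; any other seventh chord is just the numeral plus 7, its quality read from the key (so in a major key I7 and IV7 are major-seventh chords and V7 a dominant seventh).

The pitches C-E-G-B form a major seventh chord rooted on C.
C is scale degree 1 in C major, and a major seventh chord on that degree is written I7.
With G in the bass the chord is in second inversion, so the figured bass is 43.

I43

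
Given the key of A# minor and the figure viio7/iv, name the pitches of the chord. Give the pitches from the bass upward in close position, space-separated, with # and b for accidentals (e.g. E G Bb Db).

C## E# G# B

The slash marks an applied leading-tone chord: viio of iv. In A# minor, iv is D#, so the leading tone to it is C##, a half step below.
Building a fully diminished seventh chord on C## gives C##-E#-G#-B.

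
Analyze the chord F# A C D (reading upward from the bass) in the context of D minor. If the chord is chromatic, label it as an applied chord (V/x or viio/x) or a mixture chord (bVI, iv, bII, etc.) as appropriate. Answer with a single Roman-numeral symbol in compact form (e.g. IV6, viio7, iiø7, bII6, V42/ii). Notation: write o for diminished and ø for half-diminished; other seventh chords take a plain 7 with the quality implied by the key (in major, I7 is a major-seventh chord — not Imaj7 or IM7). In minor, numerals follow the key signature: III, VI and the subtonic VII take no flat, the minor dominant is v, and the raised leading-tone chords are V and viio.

The pitches D-F#-A-C form a dominant seventh chord rooted on D.
D is not a diatonic chord root with this quality in D minor, but it lies a perfect fifth above G (iv), so the chord functions as an applied dominant of iv.
With F# in the bass the chord is in first inversion, so the figured bass is 65.

V65/iv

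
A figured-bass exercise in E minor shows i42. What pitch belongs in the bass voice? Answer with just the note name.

i in E minor has root E; the chord is E-G-B-D.
The figure 42 means third inversion — the seventh is in the bass.

D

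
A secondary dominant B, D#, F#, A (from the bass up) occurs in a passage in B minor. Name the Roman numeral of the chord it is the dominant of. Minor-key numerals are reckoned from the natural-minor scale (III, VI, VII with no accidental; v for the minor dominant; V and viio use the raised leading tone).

iv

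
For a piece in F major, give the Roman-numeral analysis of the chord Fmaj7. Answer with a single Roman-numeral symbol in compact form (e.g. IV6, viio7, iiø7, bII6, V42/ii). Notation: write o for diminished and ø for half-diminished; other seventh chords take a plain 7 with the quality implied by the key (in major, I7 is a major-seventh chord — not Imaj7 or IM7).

I7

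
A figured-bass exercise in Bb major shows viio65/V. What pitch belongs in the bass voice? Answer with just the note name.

G

The applied chord viio65/V is rooted on E: E-G-Bb-Db.
The figure 65 means first inversion — the third is in the bass.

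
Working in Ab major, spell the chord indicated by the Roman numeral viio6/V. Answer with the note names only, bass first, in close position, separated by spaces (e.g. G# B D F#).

viio6/V is a secondary leading-tone chord. The target V is Eb in Ab major; the applied chord is rooted a semitone below, on D.
Building a diminished triad on D gives D-F-Ab.
The figured bass 6 indicates first inversion, placing the third (F) in the bass: F-Ab-D.

F Ab D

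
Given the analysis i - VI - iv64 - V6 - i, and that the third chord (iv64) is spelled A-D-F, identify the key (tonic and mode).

A minor

The chord Dm/A is a minor triad rooted on D; its label is iv64.
If D is scale degree 4 and the mode makes that degree carry a minor triad, the tonic is A and the mode is minor.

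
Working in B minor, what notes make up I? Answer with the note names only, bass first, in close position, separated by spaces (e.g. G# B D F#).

B D# F#

I is the major tonic (Picardy third), borrowed from the parallel major. In B minor that root is B.
So the chord is B-D#-F#, a major triad.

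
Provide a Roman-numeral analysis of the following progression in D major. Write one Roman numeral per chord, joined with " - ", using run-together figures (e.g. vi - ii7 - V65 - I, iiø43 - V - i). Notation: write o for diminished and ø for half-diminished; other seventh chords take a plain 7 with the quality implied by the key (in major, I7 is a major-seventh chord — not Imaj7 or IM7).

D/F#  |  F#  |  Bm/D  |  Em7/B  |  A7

I6 - V/vi - vi6 - ii43 - V7

D/F#: root D is the tonic; major triad there is I6.
F#: a major triad on F#, the applied dominant of vi → V/vi.
Bm/D: root B is the submediant; minor triad there is vi6.
Em7/B: minor seventh chord on E = scale degree 2 → ii43.
A7: root A is the dominant; dominant seventh chord there is V7.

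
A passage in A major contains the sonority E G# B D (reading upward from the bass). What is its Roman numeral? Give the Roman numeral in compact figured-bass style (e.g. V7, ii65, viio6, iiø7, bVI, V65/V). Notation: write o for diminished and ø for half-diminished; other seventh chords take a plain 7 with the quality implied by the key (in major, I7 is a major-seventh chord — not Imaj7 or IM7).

Stacked in thirds the chord is E-G#-B-D: a dominant seventh chord on E.
In A major, E is the dominant; the diatonic dominant seventh chord there is V7.

V7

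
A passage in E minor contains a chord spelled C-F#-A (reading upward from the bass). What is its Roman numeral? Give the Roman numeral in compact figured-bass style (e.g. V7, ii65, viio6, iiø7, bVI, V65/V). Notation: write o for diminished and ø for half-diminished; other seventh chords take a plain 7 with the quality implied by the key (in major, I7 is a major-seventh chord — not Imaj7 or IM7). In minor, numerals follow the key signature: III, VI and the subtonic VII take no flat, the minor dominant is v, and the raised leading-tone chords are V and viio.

The pitches F#-A-C form a diminished triad rooted on F#.
F# is scale degree 2 in E minor, and a diminished triad on that degree is written iio.
With C in the bass the chord is in second inversion, so the figured bass is 64.

iio64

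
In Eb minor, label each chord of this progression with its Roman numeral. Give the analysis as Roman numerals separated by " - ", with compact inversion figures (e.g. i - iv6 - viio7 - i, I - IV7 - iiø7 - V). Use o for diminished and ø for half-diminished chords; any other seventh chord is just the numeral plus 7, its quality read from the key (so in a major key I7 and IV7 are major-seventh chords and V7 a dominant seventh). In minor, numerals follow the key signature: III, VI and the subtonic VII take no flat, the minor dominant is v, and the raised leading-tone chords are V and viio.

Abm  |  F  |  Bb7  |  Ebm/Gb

Abm: root Ab is the subdominant; minor triad there is iv.
F is the secondary dominant of V (major triad on F): V/V.
Bb7: root Bb is the dominant; dominant seventh chord there is V7.
Ebm/Gb has root Eb, degree 1 in Eb minor, so i6.

iv - V/V - V7 - i6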